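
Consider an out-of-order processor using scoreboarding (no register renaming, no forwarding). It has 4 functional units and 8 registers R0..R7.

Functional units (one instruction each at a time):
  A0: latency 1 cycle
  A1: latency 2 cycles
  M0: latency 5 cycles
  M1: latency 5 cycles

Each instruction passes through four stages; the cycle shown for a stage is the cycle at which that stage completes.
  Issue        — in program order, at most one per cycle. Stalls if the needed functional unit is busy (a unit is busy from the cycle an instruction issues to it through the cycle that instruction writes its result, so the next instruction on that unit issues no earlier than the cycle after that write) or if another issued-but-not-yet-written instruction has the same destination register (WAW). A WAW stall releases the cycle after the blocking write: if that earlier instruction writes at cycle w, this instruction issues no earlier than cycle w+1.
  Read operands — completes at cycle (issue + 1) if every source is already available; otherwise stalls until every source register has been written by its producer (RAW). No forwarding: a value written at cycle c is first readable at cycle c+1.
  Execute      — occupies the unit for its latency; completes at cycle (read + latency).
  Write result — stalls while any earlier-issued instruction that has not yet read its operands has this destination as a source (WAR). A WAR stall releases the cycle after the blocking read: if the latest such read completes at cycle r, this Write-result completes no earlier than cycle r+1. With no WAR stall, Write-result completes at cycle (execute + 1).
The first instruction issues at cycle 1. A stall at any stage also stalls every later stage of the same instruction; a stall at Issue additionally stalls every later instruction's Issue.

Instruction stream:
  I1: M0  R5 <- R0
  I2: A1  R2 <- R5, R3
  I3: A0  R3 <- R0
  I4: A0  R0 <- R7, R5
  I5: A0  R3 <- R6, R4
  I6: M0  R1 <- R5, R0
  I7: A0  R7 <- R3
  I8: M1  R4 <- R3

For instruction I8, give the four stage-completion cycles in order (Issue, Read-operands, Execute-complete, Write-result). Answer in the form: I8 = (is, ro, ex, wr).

I8 = (20, 21, 26, 27)

  I1 | 1 | 2 | 7 | 8
  I2 | 2 | 9 | 11 | 12   RAW R5: wait I1 write@8
  I3 | 3 | 4 | 5 | 10   WAR R3: wait I2 read@9
  I4 | 11 | 12 | 13 | 14   struct: A0 busy until I3 writes@10
  I5 | 15 | 16 | 17 | 18   struct: A0 busy until I4 writes@14
  I6 | 16 | 17 | 22 | 23
  I7 | 19 | 20 | 21 | 22   struct: A0 busy until I5 writes@18
  I8 | 20 | 21 | 26 | 27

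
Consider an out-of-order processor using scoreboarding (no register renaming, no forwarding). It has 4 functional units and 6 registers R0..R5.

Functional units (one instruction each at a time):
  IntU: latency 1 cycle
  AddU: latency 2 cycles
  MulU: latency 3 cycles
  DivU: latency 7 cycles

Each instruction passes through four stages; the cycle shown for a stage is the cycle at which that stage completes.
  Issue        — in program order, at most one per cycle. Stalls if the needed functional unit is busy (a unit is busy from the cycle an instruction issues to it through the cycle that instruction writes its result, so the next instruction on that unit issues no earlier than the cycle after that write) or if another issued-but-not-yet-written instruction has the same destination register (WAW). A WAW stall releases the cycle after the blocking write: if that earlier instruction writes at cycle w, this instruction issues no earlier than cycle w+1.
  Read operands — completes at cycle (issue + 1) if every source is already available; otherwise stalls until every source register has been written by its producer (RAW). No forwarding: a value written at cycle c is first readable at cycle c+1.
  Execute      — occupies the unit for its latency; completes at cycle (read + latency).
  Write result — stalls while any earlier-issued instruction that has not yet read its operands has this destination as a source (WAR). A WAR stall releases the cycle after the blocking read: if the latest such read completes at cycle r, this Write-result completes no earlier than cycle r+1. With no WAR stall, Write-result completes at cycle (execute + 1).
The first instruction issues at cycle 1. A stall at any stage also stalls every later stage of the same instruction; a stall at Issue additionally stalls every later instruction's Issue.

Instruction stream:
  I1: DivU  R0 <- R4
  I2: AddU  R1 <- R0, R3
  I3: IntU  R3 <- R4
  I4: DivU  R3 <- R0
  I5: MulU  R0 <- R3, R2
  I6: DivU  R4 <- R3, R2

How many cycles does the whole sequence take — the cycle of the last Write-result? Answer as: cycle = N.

c1: I1→DivU
c2: I1 RO · I2→AddU
c3: I3→IntU
c4: I3 RO
c5: I3 EX
c9: I1 EX
c10: I1 WR R0
c11: I2 RO
c12: I3 WR R3
c13: I2 EX · I4→DivU
c14: I2 WR R1 · I4 RO · I5→MulU
c21: I4 EX
c22: I4 WR R3
c23: I5 RO · I6→DivU
c24: I6 RO
c26: I5 EX
c27: I5 WR R0
c31: I6 EX
c32: I6 WR R4

cycle = 32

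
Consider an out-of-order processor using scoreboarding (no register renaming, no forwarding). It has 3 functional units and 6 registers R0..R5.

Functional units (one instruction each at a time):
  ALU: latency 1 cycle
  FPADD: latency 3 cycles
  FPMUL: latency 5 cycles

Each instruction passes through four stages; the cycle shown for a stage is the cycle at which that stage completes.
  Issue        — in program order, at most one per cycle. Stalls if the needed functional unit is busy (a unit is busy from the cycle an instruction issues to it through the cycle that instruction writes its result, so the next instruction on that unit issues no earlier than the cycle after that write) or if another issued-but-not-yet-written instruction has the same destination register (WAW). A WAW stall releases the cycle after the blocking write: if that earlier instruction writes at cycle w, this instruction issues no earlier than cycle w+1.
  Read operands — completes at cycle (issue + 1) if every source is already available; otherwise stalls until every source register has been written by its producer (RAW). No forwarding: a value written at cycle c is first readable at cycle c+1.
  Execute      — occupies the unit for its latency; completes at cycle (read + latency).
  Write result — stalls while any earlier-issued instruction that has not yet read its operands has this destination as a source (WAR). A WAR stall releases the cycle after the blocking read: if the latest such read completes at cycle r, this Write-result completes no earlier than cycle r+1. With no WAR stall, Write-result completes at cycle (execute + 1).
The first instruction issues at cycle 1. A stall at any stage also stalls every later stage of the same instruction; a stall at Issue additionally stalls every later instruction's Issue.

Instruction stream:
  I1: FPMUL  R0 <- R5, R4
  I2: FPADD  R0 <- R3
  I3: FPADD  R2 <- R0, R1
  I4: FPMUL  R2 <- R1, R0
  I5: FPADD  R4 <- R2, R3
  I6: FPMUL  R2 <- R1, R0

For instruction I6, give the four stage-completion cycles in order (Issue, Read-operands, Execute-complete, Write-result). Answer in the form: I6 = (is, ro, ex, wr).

cycle 1: I1 issues→FPMUL
cycle 2: I1 reads
cycle 7: I1 exec-done
cycle 8: I1 writes R0
cycle 9: I2 issues→FPADD
cycle 10: I2 reads
cycle 13: I2 exec-done
cycle 14: I2 writes R0
cycle 15: I3 issues→FPADD
cycle 16: I3 reads
cycle 19: I3 exec-done
cycle 20: I3 writes R2
cycle 21: I4 issues→FPMUL
cycle 22: I4 reads; I5 issues→FPADD
cycle 27: I4 exec-done
cycle 28: I4 writes R2
cycle 29: I5 reads; I6 issues→FPMUL
cycle 30: I6 reads
cycle 32: I5 exec-done
cycle 33: I5 writes R4
cycle 35: I6 exec-done
cycle 36: I6 writes R2

I6 = (29, 30, 35, 36)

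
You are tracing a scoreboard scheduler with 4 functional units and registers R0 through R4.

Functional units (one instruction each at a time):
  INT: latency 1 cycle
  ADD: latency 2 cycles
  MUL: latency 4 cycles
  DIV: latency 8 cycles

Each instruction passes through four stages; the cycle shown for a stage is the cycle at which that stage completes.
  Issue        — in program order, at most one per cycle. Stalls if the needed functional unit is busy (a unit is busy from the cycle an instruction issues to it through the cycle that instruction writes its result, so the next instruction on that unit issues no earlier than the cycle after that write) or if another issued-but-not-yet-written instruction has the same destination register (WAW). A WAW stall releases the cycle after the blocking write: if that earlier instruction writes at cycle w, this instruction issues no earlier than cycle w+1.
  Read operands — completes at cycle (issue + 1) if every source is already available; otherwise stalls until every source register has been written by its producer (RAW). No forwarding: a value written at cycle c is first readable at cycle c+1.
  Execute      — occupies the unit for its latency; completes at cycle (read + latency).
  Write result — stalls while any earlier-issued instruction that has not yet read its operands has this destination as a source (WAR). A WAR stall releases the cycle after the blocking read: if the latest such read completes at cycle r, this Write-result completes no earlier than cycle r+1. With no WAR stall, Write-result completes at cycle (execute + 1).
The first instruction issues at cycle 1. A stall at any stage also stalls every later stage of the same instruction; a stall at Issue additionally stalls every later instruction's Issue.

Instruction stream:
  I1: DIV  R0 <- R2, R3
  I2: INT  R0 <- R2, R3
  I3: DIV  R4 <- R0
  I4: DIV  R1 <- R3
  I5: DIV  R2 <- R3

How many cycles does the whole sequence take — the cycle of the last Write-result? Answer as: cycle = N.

cycle = 47

c1: I1 dispatched to DIV
c2: I1 operands ready
c10: I1 complete
c11: R0←I1
c12: I2 dispatched to INT
c13: I2 operands ready · I3 dispatched to DIV
c14: I2 complete
c15: R0←I2
c16: I3 operands ready
c24: I3 complete
c25: R4←I3
c26: I4 dispatched to DIV
c27: I4 operands ready
c35: I4 complete
c36: R1←I4
c37: I5 dispatched to DIV
c38: I5 operands ready
c46: I5 complete
c47: R2←I5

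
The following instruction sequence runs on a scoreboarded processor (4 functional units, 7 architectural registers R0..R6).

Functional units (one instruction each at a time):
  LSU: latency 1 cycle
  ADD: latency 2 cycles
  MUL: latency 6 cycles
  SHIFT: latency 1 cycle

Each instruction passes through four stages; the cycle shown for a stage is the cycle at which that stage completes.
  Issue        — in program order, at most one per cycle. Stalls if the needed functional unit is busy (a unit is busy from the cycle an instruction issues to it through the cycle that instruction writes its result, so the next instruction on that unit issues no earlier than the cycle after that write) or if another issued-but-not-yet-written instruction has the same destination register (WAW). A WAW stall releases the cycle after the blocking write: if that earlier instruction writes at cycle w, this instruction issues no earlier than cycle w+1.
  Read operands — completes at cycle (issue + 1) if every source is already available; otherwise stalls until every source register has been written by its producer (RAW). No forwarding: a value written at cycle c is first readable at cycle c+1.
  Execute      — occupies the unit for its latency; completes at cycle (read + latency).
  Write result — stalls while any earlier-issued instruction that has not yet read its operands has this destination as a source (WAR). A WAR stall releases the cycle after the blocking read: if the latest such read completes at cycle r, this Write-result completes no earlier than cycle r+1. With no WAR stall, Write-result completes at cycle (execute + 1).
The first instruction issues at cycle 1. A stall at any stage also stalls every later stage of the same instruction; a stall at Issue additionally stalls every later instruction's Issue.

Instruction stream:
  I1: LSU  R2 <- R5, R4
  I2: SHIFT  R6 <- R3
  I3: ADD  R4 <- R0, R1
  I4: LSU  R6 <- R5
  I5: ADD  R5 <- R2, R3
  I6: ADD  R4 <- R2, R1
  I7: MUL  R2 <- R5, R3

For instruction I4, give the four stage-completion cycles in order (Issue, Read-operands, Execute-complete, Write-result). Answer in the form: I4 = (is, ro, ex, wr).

I4 = (6, 7, 8, 9)

t=1  issue I1 (LSU)
t=2  I1 read-ops; issue I2 (SHIFT)
t=3  I1 finished on LSU; I2 read-ops; issue I3 (ADD)
t=4  I1→R2; I2 finished on SHIFT; I3 read-ops
t=5  I2→R6
t=6  I3 finished on ADD; issue I4 (LSU)
t=7  I3→R4; I4 read-ops
t=8  I4 finished on LSU; issue I5 (ADD)
t=9  I4→R6; I5 read-ops
t=11  I5 finished on ADD
t=12  I5→R5
t=13  issue I6 (ADD)
t=14  I6 read-ops; issue I7 (MUL)
t=15  I7 read-ops
t=16  I6 finished on ADD
t=17  I6→R4
t=21  I7 finished on MUL
t=22  I7→R2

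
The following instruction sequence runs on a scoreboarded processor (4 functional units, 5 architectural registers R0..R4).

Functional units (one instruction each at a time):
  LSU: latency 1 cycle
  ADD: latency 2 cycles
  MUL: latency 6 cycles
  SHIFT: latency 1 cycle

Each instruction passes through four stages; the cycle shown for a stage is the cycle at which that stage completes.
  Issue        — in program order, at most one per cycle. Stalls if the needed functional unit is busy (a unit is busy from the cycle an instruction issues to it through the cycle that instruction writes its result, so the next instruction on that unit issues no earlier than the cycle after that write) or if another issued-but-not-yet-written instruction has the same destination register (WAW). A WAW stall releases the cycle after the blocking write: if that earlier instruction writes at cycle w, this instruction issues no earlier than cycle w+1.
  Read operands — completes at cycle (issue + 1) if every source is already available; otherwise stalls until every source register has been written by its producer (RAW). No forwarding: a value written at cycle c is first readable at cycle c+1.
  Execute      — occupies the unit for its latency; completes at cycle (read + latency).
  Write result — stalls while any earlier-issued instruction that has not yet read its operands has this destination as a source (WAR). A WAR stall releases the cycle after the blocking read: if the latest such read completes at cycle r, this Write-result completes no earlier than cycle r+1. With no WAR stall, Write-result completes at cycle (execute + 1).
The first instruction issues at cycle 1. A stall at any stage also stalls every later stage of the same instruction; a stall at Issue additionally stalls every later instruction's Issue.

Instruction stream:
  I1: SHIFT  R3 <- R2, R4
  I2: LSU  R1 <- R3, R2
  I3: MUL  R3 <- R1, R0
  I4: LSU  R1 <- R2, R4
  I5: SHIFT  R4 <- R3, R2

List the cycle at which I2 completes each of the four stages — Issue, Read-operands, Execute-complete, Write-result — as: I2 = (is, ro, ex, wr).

I2 = (2, 5, 6, 7)

I1 -> (1, 2, 3, 4)
I2 -> (2, 5, 6, 7)  // RAW R3: wait I1 write@4
I3 -> (5, 8, 14, 15)  // WAW R3: wait I1 write@4, RAW R1: wait I2 write@7
I4 -> (8, 9, 10, 11)  // struct: LSU busy until I2 writes@7
I5 -> (9, 16, 17, 18)  // RAW R3: wait I3 write@15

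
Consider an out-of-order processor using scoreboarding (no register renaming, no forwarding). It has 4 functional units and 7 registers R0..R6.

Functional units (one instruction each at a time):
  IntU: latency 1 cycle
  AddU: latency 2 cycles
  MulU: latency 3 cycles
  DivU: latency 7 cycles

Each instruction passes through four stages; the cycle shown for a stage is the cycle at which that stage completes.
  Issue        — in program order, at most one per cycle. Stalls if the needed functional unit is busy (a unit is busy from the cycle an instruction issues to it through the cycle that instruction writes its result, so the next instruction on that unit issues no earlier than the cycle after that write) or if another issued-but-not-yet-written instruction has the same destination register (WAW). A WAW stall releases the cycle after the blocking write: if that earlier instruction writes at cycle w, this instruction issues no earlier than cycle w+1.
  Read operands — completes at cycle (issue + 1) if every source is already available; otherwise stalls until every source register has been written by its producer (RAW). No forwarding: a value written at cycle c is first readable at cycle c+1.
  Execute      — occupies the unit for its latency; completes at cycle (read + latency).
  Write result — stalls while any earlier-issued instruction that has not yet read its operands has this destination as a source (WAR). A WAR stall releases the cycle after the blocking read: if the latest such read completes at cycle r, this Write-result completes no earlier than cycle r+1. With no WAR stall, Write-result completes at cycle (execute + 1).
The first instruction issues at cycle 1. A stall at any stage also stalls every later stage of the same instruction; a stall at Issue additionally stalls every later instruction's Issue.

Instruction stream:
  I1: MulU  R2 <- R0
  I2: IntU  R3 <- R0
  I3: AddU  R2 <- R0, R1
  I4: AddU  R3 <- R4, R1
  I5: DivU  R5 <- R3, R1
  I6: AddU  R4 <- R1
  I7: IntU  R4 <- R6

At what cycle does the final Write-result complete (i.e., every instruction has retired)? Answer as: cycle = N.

t=1  I1 dispatched to MulU
t=2  I1 operands ready; I2 dispatched to IntU
t=3  I2 operands ready
t=4  I2 complete
t=5  I1 complete; R3←I2
t=6  R2←I1
t=7  I3 dispatched to AddU
t=8  I3 operands ready
t=10  I3 complete
t=11  R2←I3
t=12  I4 dispatched to AddU
t=13  I4 operands ready; I5 dispatched to DivU
t=15  I4 complete
t=16  R3←I4
t=17  I5 operands ready; I6 dispatched to AddU
t=18  I6 operands ready
t=20  I6 complete
t=21  R4←I6
t=22  I7 dispatched to IntU
t=23  I7 operands ready
t=24  I5 complete; I7 complete
t=25  R5←I5; R4←I7

cycle = 25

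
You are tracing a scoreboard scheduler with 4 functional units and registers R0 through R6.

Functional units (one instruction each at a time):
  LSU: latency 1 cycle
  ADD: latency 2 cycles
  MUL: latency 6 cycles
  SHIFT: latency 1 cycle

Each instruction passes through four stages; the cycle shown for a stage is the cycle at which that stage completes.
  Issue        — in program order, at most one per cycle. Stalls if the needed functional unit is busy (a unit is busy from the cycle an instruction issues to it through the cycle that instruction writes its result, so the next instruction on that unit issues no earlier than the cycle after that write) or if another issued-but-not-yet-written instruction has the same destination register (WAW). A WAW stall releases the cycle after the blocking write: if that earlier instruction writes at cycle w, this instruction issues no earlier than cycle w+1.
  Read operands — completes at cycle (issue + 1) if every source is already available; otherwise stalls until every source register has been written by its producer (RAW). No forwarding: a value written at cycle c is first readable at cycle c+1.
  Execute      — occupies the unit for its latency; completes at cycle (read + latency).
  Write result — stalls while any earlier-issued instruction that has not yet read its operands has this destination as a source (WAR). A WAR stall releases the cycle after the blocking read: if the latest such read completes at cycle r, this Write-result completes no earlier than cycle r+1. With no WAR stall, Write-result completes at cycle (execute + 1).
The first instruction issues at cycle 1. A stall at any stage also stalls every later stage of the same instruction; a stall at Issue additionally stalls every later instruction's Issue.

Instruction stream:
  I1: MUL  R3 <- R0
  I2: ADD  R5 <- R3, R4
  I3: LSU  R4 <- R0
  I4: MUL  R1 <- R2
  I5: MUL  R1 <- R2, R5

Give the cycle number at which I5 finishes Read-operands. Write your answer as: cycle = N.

I1: IS=1 RO=2 EX=8 WR=9
I2: IS=2 RO=10 EX=12 WR=13  [RAW R3: wait I1 write@9]
I3: IS=3 RO=4 EX=5 WR=11  [WAR R4: wait I2 read@10]
I4: IS=10 RO=11 EX=17 WR=18  [struct: MUL busy until I1 writes@9]
I5: IS=19 RO=20 EX=26 WR=27  [struct: MUL busy until I4 writes@18]

cycle = 20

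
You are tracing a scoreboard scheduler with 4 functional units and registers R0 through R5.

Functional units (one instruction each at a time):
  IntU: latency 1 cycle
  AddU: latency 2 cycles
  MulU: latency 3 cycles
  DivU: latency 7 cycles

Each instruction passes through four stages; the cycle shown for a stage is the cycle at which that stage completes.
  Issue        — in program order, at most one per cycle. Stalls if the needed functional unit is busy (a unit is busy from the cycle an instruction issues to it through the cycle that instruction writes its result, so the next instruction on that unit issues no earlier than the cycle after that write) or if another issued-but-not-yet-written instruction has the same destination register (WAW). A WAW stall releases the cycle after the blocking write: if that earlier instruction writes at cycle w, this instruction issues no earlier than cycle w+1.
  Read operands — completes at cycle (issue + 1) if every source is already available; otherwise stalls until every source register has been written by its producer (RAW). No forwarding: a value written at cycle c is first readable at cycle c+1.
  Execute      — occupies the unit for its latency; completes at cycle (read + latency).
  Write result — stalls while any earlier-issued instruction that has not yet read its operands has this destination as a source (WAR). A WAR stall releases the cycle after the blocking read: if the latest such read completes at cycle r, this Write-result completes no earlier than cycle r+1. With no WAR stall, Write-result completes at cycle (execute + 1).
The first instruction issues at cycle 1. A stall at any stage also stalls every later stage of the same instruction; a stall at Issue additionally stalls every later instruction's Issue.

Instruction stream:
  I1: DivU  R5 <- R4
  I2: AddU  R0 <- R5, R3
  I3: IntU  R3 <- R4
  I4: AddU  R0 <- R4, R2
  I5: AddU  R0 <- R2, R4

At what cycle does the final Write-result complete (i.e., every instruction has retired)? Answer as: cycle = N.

cycle = 24

  I1 | 1 | 2 | 9 | 10
  I2 | 2 | 11 | 13 | 14   RAW R5: wait I1 write@10
  I3 | 3 | 4 | 5 | 12   WAR R3: wait I2 read@11
  I4 | 15 | 16 | 18 | 19   struct: AddU busy until I2 writes@14
  I5 | 20 | 21 | 23 | 24   struct: AddU busy until I4 writes@19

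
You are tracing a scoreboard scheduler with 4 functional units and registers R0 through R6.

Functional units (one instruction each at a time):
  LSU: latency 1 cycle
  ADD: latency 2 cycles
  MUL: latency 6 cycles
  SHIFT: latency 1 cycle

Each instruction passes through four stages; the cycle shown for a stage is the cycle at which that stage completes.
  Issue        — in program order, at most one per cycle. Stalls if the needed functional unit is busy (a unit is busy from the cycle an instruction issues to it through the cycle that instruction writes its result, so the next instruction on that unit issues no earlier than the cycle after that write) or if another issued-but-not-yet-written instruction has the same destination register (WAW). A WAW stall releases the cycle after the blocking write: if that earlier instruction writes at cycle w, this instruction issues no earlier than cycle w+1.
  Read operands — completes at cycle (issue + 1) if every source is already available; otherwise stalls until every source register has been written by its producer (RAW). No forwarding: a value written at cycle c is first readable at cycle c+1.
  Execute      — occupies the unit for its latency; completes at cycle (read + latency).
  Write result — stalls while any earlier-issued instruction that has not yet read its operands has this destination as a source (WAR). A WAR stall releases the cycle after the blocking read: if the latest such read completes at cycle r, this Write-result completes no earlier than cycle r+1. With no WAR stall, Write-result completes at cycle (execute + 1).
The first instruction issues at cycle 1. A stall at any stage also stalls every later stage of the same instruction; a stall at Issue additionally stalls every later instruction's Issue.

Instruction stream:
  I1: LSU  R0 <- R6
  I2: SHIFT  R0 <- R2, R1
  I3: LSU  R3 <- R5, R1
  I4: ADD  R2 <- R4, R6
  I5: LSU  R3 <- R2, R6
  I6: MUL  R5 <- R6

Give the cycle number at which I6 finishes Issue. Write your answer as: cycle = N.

1) issue 1, read 2, done 3, write 4
2) issue 5, read 6, done 7, write 8  <WAW R0: wait I1 write@4>
3) issue 6, read 7, done 8, write 9
4) issue 7, read 8, done 10, write 11
5) issue 10, read 12, done 13, write 14  <struct: LSU busy until I3 writes@9 / RAW R2: wait I4 write@11>
6) issue 11, read 12, done 18, write 19

cycle = 11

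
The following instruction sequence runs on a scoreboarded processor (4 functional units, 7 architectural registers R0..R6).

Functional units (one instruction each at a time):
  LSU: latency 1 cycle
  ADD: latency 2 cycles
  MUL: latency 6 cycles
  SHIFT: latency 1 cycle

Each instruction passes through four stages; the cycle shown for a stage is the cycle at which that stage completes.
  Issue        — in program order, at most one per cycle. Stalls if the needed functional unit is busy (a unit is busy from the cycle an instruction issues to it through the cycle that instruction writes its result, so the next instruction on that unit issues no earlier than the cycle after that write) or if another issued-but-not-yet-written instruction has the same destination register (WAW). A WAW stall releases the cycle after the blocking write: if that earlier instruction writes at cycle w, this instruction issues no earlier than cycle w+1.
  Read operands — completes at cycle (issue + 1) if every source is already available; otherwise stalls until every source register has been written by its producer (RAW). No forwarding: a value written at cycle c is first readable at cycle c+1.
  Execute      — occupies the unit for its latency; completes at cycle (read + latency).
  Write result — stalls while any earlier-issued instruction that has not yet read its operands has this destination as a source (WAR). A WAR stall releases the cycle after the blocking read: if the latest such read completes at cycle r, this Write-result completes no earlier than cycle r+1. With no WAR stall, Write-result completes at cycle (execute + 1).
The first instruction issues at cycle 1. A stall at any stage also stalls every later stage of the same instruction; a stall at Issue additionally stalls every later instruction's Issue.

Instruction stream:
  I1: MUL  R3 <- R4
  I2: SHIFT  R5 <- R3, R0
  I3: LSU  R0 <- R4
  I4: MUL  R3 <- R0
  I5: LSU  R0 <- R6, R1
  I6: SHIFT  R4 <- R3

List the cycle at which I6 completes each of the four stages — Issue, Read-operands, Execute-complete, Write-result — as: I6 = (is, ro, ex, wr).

I1: IS=1 RO=2 EX=8 WR=9
I2: IS=2 RO=10 EX=11 WR=12  [RAW R3: wait I1 write@9]
I3: IS=3 RO=4 EX=5 WR=11  [WAR R0: wait I2 read@10]
I4: IS=10 RO=12 EX=18 WR=19  [struct: MUL busy until I1 writes@9; RAW R0: wait I3 write@11]
I5: IS=12 RO=13 EX=14 WR=15  [struct: LSU busy until I3 writes@11]
I6: IS=13 RO=20 EX=21 WR=22  [RAW R3: wait I4 write@19]

I6 = (13, 20, 21, 22)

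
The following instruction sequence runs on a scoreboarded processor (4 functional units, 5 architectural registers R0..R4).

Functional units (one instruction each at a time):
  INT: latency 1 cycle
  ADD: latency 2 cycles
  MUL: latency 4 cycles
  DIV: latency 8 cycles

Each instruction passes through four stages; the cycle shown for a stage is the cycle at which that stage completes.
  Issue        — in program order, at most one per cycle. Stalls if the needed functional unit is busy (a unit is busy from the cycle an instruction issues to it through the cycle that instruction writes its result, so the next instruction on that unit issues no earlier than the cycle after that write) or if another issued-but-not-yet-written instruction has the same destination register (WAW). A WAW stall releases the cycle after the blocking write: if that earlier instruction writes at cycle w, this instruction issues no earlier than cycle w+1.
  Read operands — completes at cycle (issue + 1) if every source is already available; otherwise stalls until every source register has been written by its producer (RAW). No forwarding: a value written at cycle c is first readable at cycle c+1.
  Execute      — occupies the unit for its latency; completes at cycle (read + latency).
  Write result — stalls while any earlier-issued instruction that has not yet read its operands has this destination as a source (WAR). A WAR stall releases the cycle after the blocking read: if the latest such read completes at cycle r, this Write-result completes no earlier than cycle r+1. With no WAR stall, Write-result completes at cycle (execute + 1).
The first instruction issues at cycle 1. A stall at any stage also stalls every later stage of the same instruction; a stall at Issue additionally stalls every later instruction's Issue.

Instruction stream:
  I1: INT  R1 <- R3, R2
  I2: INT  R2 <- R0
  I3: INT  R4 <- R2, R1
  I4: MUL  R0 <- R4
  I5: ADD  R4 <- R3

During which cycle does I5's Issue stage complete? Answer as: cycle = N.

cycle = 13

I1 -> (1, 2, 3, 4)
I2 -> (5, 6, 7, 8)  // struct: INT busy until I1 writes@4
I3 -> (9, 10, 11, 12)  // struct: INT busy until I2 writes@8
I4 -> (10, 13, 17, 18)  // RAW R4: wait I3 write@12
I5 -> (13, 14, 16, 17)  // WAW R4: wait I3 write@12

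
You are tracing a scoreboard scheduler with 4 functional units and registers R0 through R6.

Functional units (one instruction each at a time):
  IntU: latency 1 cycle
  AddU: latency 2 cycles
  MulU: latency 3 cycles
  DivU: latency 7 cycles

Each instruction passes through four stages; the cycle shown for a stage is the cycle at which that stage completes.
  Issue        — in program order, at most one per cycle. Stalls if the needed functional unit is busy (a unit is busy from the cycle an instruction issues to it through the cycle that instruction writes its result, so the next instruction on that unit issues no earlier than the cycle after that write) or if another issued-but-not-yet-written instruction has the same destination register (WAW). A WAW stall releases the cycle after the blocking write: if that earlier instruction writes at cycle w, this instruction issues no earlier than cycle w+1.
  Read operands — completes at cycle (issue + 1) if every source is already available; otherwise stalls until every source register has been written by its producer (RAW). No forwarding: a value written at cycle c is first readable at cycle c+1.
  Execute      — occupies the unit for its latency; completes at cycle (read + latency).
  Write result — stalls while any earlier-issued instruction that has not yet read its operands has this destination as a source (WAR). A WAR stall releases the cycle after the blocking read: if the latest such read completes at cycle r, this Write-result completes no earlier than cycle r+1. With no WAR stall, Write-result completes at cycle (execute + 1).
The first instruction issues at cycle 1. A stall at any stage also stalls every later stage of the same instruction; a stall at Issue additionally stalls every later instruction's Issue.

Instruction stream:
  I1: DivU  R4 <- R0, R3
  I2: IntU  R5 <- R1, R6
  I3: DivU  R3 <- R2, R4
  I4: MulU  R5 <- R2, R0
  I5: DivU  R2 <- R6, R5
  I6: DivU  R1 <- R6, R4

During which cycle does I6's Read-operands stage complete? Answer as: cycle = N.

cycle = 32

t=1  I1→DivU
t=2  I1 RO; I2→IntU
t=3  I2 RO
t=4  I2 EX
t=5  I2 WR R5
t=9  I1 EX
t=10  I1 WR R4
t=11  I3→DivU
t=12  I3 RO; I4→MulU
t=13  I4 RO
t=16  I4 EX
t=17  I4 WR R5
t=19  I3 EX
t=20  I3 WR R3
t=21  I5→DivU
t=22  I5 RO
t=29  I5 EX
t=30  I5 WR R2
t=31  I6→DivU
t=32  I6 RO
t=39  I6 EX
t=40  I6 WR R1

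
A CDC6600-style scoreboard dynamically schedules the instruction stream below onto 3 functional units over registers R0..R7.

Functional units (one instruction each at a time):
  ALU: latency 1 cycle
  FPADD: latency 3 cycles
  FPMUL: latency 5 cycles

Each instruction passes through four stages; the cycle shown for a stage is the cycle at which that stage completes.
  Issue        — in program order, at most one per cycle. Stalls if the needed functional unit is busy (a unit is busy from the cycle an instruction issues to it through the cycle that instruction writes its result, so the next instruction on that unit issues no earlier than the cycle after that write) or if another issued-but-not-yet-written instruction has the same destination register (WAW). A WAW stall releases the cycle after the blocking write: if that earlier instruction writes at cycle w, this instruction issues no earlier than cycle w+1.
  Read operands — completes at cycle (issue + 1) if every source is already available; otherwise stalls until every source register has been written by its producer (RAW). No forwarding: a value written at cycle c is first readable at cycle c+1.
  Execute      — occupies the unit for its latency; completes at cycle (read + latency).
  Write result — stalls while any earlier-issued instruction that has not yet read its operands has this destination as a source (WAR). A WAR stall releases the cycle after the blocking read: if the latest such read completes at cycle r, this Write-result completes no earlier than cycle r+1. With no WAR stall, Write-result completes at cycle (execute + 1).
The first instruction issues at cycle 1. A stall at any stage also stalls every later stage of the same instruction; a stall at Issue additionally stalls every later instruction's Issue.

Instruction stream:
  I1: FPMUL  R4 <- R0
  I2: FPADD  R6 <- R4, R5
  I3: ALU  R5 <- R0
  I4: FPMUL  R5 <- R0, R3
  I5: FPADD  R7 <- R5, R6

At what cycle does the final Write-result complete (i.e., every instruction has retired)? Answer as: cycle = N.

cycle = 23

1) issue 1, read 2, done 7, write 8
2) issue 2, read 9, done 12, write 13  <RAW R4: wait I1 write@8>
3) issue 3, read 4, done 5, write 10  <WAR R5: wait I2 read@9>
4) issue 11, read 12, done 17, write 18  <WAW R5: wait I3 write@10>
5) issue 14, read 19, done 22, write 23  <struct: FPADD busy until I2 writes@13 / RAW R5: wait I4 write@18>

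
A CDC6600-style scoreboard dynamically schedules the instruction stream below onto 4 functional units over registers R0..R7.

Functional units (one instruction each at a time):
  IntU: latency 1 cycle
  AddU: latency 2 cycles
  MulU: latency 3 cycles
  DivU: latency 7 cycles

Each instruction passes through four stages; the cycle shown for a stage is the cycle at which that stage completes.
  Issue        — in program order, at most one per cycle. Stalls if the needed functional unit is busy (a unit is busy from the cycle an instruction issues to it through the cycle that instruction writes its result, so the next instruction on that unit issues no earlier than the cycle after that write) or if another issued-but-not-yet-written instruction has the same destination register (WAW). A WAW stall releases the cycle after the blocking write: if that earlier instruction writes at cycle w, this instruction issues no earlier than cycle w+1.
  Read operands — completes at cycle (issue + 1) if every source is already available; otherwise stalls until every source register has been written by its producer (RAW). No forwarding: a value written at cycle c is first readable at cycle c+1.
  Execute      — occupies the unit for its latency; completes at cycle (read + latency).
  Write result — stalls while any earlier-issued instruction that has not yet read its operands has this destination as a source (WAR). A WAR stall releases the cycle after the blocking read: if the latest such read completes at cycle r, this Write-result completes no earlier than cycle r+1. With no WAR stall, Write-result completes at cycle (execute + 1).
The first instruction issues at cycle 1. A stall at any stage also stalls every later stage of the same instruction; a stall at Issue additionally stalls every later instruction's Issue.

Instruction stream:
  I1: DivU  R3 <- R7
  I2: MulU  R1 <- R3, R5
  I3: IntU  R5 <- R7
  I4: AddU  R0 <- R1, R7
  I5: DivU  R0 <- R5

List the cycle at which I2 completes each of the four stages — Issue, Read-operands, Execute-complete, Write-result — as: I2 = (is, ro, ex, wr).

I1  is:1  ro:2  ex:9  wr:10
I2  is:2  ro:11  ex:14  wr:15  — RAW R3: wait I1 write@10
I3  is:3  ro:4  ex:5  wr:12  — WAR R5: wait I2 read@11
I4  is:4  ro:16  ex:18  wr:19  — RAW R1: wait I2 write@15
I5  is:20  ro:21  ex:28  wr:29  — WAW R0: wait I4 write@19

I2 = (2, 11, 14, 15)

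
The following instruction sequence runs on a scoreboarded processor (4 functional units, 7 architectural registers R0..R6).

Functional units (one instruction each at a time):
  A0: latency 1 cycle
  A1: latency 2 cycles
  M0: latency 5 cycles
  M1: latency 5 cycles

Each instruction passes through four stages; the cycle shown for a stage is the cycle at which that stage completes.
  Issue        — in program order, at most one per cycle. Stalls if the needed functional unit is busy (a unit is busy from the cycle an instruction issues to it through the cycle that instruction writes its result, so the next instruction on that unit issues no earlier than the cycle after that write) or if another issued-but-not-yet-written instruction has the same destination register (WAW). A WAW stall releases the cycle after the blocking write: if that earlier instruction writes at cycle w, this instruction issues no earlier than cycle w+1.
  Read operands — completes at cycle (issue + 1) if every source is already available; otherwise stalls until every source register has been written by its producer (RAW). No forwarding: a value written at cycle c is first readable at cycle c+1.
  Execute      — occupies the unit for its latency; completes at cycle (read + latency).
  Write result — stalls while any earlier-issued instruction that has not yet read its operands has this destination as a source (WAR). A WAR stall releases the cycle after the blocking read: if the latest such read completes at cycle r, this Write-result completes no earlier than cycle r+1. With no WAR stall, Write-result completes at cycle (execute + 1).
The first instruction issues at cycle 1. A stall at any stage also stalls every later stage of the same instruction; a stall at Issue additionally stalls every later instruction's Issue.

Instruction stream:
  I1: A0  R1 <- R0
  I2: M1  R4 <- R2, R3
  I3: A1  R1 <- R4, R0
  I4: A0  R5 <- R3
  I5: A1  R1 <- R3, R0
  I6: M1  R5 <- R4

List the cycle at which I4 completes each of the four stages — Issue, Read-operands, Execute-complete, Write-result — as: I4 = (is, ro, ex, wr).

I4 = (6, 7, 8, 9)

1) issue 1, read 2, done 3, write 4
2) issue 2, read 3, done 8, write 9
3) issue 5, read 10, done 12, write 13  <WAW R1: wait I1 write@4 / RAW R4: wait I2 write@9>
4) issue 6, read 7, done 8, write 9
5) issue 14, read 15, done 17, write 18  <struct: A1 busy until I3 writes@13>
6) issue 15, read 16, done 21, write 22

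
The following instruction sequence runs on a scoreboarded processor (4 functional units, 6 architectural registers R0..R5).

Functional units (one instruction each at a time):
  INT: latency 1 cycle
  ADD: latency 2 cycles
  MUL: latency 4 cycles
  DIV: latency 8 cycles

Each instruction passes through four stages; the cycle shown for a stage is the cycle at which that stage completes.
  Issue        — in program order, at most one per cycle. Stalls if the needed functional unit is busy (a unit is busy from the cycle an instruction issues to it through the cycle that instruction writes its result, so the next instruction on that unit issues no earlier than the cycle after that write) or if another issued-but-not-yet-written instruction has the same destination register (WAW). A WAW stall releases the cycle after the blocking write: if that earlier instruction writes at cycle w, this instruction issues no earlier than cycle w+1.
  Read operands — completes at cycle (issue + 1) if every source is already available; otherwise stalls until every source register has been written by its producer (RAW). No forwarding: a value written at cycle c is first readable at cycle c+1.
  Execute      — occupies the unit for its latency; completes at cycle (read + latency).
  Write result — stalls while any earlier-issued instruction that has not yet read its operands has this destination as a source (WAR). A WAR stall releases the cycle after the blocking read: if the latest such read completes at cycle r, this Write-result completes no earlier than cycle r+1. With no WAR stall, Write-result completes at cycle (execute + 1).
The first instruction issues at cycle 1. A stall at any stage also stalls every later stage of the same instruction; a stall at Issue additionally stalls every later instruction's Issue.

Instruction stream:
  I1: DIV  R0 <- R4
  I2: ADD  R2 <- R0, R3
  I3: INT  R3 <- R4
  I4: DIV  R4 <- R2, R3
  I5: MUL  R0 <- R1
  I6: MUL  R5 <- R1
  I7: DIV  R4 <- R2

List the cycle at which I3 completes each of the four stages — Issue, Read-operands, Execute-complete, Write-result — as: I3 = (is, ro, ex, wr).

I3 = (3, 4, 5, 13)

I1  is:1  ro:2  ex:10  wr:11
I2  is:2  ro:12  ex:14  wr:15  — RAW R0: wait I1 write@11
I3  is:3  ro:4  ex:5  wr:13  — WAR R3: wait I2 read@12
I4  is:12  ro:16  ex:24  wr:25  — struct: DIV busy until I1 writes@11, RAW R2: wait I2 write@15
I5  is:13  ro:14  ex:18  wr:19
I6  is:20  ro:21  ex:25  wr:26  — struct: MUL busy until I5 writes@19
I7  is:26  ro:27  ex:35  wr:36  — struct: DIV busy until I4 writes@25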